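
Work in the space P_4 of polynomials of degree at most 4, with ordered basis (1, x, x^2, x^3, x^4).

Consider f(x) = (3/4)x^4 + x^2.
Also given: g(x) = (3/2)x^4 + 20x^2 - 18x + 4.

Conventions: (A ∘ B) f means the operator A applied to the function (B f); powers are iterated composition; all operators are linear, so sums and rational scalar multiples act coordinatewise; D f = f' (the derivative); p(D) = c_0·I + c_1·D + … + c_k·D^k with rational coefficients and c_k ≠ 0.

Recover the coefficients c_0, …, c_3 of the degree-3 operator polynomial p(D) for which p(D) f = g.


c_0 = 2, c_1 = 0, c_2 = 2, c_3 = -1

D^0 f = (3/4)x^4 + x^2
D^1 f = 3x^3 + 2x
D^2 f = 9x^2 + 2
D^3 f = 18x
matching coefficients of g against c_0 f + c_1 Df + … from the top degree down determines the c_i
solution: c_0 = 2, c_1 = 0, c_2 = 2, c_3 = -1


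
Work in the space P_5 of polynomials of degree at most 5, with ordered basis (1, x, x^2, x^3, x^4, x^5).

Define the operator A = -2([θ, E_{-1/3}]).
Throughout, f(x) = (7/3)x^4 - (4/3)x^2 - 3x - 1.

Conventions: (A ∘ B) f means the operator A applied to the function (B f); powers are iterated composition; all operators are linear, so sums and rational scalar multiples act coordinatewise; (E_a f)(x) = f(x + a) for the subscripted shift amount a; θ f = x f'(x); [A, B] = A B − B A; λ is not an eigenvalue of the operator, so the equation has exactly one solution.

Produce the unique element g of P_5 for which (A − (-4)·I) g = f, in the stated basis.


write g with unknown coordinates in the stated basis and equate coefficients in (A − (-4)·I) g = f
solving from the highest basis element down gives g = (7/12)x^4 + (7/18)x^3 - (19/36)x^2 - (25/27)x - 329/972
check: A g = -(14/9)x^3 + (7/9)x^2 + (19/27)x + 86/243
so A g − (-4)·g = (7/3)x^4 - (4/3)x^2 - 3x - 1 = f ✓

the result is g(x) = (7/12)x^4 + (7/18)x^3 - (19/36)x^2 - (25/27)x - 329/972


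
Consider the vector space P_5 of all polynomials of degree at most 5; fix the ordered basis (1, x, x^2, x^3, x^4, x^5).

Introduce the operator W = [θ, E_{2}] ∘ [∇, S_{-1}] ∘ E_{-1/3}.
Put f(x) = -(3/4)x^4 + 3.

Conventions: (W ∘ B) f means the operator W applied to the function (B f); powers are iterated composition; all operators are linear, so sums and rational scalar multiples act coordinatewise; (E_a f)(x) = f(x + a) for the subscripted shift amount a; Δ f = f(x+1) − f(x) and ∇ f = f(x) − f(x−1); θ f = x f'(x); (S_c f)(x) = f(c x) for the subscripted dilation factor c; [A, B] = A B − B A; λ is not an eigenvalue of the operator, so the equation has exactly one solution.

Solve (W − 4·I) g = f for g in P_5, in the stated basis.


write g with unknown coordinates in the stated basis and equate coefficients in (W − 4·I) g = f
solving from the highest basis element down gives g = (3/16)x^4 - (9/4)x^2 - (21/2)x - 37/4
check: W g = -9x^2 - 42x - 34
so W g − 4·g = -(3/4)x^4 + 3 = f ✓

the image equals g(x) = (3/16)x^4 - (9/4)x^2 - (21/2)x - 37/4


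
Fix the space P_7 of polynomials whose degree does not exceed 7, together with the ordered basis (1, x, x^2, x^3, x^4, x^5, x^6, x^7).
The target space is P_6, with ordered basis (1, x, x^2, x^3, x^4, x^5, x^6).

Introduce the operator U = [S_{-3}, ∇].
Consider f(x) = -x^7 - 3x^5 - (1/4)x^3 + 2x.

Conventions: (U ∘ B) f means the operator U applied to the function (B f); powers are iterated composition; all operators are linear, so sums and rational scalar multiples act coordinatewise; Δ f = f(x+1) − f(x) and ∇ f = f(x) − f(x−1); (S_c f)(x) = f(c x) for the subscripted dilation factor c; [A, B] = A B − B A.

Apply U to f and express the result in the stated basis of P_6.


∇ f = -7x^6 + 21x^5 - 50x^4 + 65x^3 - (207/4)x^2 + (91/4)x - 9/4
S_{-3} ∇ f = -5103x^6 - 5103x^5 - 4050x^4 - 1755x^3 - (1863/4)x^2 - (273/4)x - 9/4
S_{-3} f = 2187x^7 + 729x^5 + (27/4)x^3 - 6x
∇ S_{-3} f = 15309x^6 - 45927x^5 + 80190x^4 - 83835x^3 + (212949/4)x^2 - (75897/4)x + 11667/4
[S_{-3}, ∇] f = -20412x^6 + 40824x^5 - 84240x^4 + 82080x^3 - 53703x^2 + 18906x - 2919

the image equals g(x) = -20412x^6 + 40824x^5 - 84240x^4 + 82080x^3 - 53703x^2 + 18906x - 2919


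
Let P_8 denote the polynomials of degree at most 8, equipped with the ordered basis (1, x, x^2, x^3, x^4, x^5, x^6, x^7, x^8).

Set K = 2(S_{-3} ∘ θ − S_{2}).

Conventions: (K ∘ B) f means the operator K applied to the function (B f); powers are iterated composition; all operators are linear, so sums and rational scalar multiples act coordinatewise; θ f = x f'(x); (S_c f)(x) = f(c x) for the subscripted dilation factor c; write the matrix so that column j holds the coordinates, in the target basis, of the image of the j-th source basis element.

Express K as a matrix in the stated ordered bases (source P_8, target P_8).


image of 1: -2
image of x: -10x
image of x^2: 28x^2
image of x^3: -178x^3
image of x^4: 616x^4
image of x^5: -2494x^5
image of x^6: 8620x^6
image of x^7: -30874x^7
image of x^8: 104464x^8
each image's coordinates form column j of the matrix

the matrix is [[-2, 0, 0, 0, 0, 0, 0, 0, 0]; [0, -10, 0, 0, 0, 0, 0, 0, 0]; [0, 0, 28, 0, 0, 0, 0, 0, 0]; [0, 0, 0, -178, 0, 0, 0, 0, 0]; [0, 0, 0, 0, 616, 0, 0, 0, 0]; [0, 0, 0, 0, 0, -2494, 0, 0, 0]; [0, 0, 0, 0, 0, 0, 8620, 0, 0]; [0, 0, 0, 0, 0, 0, 0, -30874, 0]; [0, 0, 0, 0, 0, 0, 0, 0, 104464]] (rows listed top to bottom)


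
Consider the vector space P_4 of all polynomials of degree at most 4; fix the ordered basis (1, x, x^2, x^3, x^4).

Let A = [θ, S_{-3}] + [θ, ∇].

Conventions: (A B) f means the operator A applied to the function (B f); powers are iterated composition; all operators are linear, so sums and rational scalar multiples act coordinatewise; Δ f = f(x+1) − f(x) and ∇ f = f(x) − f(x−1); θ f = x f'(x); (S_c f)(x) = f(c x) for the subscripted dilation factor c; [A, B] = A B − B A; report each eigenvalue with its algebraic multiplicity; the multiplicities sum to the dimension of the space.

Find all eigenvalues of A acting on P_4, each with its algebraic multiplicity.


λ = 0 (multiplicity 5)

image of 1: 0
image of x: -1
image of x^2: -2x + 2
image of x^3: -3x^2 + 6x - 3
image of x^4: -4x^3 + 12x^2 - 12x + 4
the matrix is upper triangular; its diagonal is (0, 0, 0, 0, 0)
for a triangular matrix the eigenvalues are the diagonal entries, with algebraic multiplicity their repetition count


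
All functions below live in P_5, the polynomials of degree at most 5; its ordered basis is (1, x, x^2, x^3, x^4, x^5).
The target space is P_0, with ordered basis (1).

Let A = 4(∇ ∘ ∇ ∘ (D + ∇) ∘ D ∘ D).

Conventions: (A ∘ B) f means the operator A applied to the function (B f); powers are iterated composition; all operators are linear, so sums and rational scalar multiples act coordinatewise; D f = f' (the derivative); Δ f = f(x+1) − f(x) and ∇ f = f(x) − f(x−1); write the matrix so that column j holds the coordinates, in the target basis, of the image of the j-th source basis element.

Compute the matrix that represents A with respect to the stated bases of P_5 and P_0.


image of 1: 0
image of x: 0
image of x^2: 0
image of x^3: 0
image of x^4: 0
image of x^5: 960
each image's coordinates form column j of the matrix

the matrix is [[0, 0, 0, 0, 0, 960]] (rows listed top to bottom)


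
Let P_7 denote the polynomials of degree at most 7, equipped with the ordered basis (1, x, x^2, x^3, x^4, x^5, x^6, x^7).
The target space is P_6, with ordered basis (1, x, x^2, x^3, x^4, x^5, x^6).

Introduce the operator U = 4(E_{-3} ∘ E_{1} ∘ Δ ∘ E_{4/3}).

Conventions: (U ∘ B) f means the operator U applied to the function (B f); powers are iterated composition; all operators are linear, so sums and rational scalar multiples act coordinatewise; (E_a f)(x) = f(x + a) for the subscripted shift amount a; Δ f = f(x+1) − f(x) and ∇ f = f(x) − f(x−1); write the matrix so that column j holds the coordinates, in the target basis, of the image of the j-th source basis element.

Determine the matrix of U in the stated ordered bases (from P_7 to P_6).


the matrix is [[0, 4, -4/3, 4/3, -20/27, 44/81, -28/81, 172/729]; [0, 0, 8, -4, 16/3, -100/27, 88/27, -196/81]; [0, 0, 0, 12, -8, 40/3, -100/9, 308/27]; [0, 0, 0, 0, 16, -40/3, 80/3, -700/27]; [0, 0, 0, 0, 0, 20, -20, 140/3]; [0, 0, 0, 0, 0, 0, 24, -28]; [0, 0, 0, 0, 0, 0, 0, 28]] (rows listed top to bottom)

image of 1: 0
image of x: 4
image of x^2: 8x - 4/3
image of x^3: 12x^2 - 4x + 4/3
image of x^4: 16x^3 - 8x^2 + (16/3)x - 20/27
image of x^5: 20x^4 - (40/3)x^3 + (40/3)x^2 - (100/27)x + 44/81
image of x^6: 24x^5 - 20x^4 + (80/3)x^3 - (100/9)x^2 + (88/27)x - 28/81
image of x^7: 28x^6 - 28x^5 + (140/3)x^4 - (700/27)x^3 + (308/27)x^2 - (196/81)x + 172/729
each image's coordinates form column j of the matrix


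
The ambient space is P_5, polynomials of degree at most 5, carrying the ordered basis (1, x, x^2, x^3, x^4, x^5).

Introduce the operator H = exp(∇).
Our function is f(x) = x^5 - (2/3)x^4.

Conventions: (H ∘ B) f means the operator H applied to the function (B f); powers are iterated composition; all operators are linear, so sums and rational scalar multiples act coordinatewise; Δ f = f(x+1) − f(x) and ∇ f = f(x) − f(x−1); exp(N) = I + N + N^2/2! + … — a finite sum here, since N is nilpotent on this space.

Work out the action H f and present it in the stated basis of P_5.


order-1 term: 5x^4 - (38/3)x^3 + 14x^2 - (23/3)x + 5/3
order-2 term: 10x^3 - 34x^2 + 43x - 59/3
order-3 term: 10x^2 - (98/3)x + 29
order-4 term: 5x - 32/3
order-5 term: 1
the series for exp(∇) f terminates at order 5
exp(∇) f = x^5 + (13/3)x^4 - (8/3)x^3 - 10x^2 + (23/3)x + 4/3

the image equals g(x) = x^5 + (13/3)x^4 - (8/3)x^3 - 10x^2 + (23/3)x + 4/3


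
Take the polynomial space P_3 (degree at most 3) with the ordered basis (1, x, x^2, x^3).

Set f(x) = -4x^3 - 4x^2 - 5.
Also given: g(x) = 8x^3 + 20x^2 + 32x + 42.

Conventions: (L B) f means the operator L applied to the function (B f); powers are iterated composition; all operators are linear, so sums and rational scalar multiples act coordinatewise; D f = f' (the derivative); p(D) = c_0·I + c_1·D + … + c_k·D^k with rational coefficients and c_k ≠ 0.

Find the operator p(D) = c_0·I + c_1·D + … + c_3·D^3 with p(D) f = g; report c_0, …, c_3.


D^0 f = -4x^3 - 4x^2 - 5
D^1 f = -12x^2 - 8x
D^2 f = -24x - 8
D^3 f = -24
matching coefficients of g against c_0 f + c_1 Df + … from the top degree down determines the c_i
solution: c_0 = -2, c_1 = -1, c_2 = -1, c_3 = -1

p(D) = -2·I − D − D^2 − D^3, i.e. c_0 = -2, c_1 = -1, c_2 = -1, c_3 = -1


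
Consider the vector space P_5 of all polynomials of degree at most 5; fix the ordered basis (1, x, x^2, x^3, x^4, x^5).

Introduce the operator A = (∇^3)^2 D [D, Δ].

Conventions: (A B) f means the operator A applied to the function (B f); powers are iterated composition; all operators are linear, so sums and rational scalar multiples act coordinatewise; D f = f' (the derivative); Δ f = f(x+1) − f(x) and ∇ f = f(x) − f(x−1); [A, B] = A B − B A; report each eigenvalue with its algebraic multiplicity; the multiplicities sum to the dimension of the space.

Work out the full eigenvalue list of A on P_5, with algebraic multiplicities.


image of 1: 0
image of x: 0
image of x^2: 0
image of x^3: 0
image of x^4: 0
image of x^5: 0
the matrix is upper triangular; its diagonal is (0, 0, 0, 0, 0, 0)
for a triangular matrix the eigenvalues are the diagonal entries, with algebraic multiplicity their repetition count

λ = 0 (multiplicity 6)


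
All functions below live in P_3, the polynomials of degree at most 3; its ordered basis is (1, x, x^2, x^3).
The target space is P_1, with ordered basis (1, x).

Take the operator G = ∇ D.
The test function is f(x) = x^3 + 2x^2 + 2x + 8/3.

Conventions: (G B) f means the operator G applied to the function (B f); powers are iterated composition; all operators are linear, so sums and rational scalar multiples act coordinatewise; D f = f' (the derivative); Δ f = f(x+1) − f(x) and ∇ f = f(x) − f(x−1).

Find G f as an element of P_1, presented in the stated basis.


the result is g(x) = 6x + 1

D f = 3x^2 + 4x + 2
∇ D f = 6x + 1


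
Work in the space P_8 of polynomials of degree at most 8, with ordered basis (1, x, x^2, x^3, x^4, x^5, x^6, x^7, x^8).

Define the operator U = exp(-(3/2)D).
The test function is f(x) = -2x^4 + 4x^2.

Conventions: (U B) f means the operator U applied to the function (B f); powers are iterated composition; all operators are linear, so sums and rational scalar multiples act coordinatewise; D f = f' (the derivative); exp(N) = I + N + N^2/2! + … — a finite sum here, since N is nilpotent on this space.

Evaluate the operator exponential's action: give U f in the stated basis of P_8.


g(x) = -2x^4 + 12x^3 - 23x^2 + 15x - 9/8

order-1 term: 12x^3 - 12x
order-2 term: -27x^2 + 9
order-3 term: 27x
order-4 term: -81/8
the series for exp(-(3/2)D) f terminates at order 4
exp(-(3/2)D) f = -2x^4 + 12x^3 - 23x^2 + 15x - 9/8


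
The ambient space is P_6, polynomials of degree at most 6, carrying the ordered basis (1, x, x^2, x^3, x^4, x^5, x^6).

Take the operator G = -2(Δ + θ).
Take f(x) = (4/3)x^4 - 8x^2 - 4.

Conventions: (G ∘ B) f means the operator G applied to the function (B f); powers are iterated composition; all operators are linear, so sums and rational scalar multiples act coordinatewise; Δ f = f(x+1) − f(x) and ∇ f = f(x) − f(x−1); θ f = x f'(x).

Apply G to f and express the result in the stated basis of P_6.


Δ f = (16/3)x^3 + 8x^2 - (32/3)x - 20/3
θ f = (16/3)x^4 - 16x^2
(Δ + θ) f = (16/3)x^4 + (16/3)x^3 - 8x^2 - (32/3)x - 20/3
(-2(Δ + θ)) f = -(32/3)x^4 - (32/3)x^3 + 16x^2 + (64/3)x + 40/3

the image equals g(x) = -(32/3)x^4 - (32/3)x^3 + 16x^2 + (64/3)x + 40/3


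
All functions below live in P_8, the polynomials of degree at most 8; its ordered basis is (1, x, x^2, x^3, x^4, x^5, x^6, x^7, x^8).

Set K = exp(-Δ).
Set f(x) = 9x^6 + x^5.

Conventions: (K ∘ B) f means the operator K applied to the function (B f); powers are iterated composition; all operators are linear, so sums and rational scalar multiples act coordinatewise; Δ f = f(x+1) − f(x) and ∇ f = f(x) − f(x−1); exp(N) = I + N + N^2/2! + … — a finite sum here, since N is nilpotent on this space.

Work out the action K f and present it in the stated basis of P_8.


g(x) = 9x^6 - 53x^5 - 5x^4 + 180x^3 + 145x^2 - 103x - 83

order-1 term: -54x^5 - 140x^4 - 190x^3 - 145x^2 - 59x - 10
order-2 term: 135x^4 + 550x^3 + 975x^2 + 845x + 294
order-3 term: -180x^3 - 820x^2 - 1380x - 835
order-4 term: 135x^2 + 545x + 595
order-5 term: -54x - 136
order-6 term: 9
the series for exp(-Δ) f terminates at order 6
exp(-Δ) f = 9x^6 - 53x^5 - 5x^4 + 180x^3 + 145x^2 - 103x - 83


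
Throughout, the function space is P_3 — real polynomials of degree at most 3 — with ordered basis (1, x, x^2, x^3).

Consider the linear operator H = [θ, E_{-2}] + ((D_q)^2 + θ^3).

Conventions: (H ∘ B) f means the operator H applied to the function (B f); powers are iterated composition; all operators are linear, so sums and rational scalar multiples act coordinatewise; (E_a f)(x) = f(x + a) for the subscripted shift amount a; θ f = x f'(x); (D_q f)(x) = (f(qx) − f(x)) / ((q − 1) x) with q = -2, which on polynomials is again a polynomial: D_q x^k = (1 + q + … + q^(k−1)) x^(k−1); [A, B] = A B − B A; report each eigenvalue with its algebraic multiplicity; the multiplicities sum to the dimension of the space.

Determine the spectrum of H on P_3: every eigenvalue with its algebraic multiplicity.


λ = 0 (multiplicity 1), λ = 1 (multiplicity 1), λ = 8 (multiplicity 1), λ = 27 (multiplicity 1)

image of 1: 0
image of x: x + 2
image of x^2: 8x^2 + 4x - 9
image of x^3: 27x^3 + 6x^2 - 27x + 24
the matrix is upper triangular; its diagonal is (0, 1, 8, 27)
for a triangular matrix the eigenvalues are the diagonal entries, with algebraic multiplicity their repetition count


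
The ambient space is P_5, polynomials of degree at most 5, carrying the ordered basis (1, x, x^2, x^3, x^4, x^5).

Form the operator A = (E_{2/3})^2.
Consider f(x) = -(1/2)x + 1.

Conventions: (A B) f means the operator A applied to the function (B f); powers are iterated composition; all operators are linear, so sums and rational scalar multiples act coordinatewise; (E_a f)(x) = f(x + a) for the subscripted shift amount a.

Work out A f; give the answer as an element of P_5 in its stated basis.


g(x) = -(1/2)x + 1/3

E_{2/3} f = -(1/2)x + 2/3
E_{2/3} E_{2/3} f = -(1/2)x + 1/3


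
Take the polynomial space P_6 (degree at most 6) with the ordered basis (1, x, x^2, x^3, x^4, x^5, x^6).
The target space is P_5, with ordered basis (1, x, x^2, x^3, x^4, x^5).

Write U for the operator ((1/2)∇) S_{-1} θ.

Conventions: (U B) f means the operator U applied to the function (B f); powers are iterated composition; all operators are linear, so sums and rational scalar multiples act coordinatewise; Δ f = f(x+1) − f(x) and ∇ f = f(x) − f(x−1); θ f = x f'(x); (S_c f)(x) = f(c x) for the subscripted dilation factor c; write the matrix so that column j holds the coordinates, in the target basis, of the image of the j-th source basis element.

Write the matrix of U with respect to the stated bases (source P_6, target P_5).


image of 1: 0
image of x: -1/2
image of x^2: 2x - 1
image of x^3: -(9/2)x^2 + (9/2)x - 3/2
image of x^4: 8x^3 - 12x^2 + 8x - 2
image of x^5: -(25/2)x^4 + 25x^3 - 25x^2 + (25/2)x - 5/2
image of x^6: 18x^5 - 45x^4 + 60x^3 - 45x^2 + 18x - 3
each image's coordinates form column j of the matrix

the matrix is [[0, -1/2, -1, -3/2, -2, -5/2, -3]; [0, 0, 2, 9/2, 8, 25/2, 18]; [0, 0, 0, -9/2, -12, -25, -45]; [0, 0, 0, 0, 8, 25, 60]; [0, 0, 0, 0, 0, -25/2, -45]; [0, 0, 0, 0, 0, 0, 18]] (rows listed top to bottom)


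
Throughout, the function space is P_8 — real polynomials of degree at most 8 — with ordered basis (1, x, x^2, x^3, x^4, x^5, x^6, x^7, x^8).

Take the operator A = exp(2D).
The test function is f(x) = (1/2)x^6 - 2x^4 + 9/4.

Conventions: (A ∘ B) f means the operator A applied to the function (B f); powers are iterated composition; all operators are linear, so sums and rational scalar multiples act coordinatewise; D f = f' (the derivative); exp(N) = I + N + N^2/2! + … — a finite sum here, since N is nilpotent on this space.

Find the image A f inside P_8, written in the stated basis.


the result is g(x) = (1/2)x^6 + 6x^5 + 28x^4 + 64x^3 + 72x^2 + 32x + 9/4

order-1 term: 6x^5 - 16x^3
order-2 term: 30x^4 - 48x^2
order-3 term: 80x^3 - 64x
order-4 term: 120x^2 - 32
order-5 term: 96x
order-6 term: 32
the series for exp(2D) f terminates at order 6
exp(2D) f = (1/2)x^6 + 6x^5 + 28x^4 + 64x^3 + 72x^2 + 32x + 9/4


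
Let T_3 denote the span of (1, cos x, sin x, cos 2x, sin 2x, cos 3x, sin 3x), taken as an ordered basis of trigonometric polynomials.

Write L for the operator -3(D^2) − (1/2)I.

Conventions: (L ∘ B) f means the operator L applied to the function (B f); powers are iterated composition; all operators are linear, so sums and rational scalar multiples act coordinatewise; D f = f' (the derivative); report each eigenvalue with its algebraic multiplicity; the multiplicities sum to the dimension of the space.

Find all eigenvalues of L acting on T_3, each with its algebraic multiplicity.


image of 1: -1/2
image of cos x: (5/2)cos x
image of sin x: (5/2)sin x
image of cos 2x: (23/2)cos 2x
image of sin 2x: (23/2)sin 2x
image of cos 3x: (53/2)cos 3x
image of sin 3x: (53/2)sin 3x
the matrix is diagonal; its diagonal is (-1/2, 5/2, 5/2, 23/2, 23/2, 53/2, 53/2)
for a triangular matrix the eigenvalues are the diagonal entries, with algebraic multiplicity their repetition count

λ = -1/2 (multiplicity 1), λ = 5/2 (multiplicity 2), λ = 23/2 (multiplicity 2), λ = 53/2 (multiplicity 2)


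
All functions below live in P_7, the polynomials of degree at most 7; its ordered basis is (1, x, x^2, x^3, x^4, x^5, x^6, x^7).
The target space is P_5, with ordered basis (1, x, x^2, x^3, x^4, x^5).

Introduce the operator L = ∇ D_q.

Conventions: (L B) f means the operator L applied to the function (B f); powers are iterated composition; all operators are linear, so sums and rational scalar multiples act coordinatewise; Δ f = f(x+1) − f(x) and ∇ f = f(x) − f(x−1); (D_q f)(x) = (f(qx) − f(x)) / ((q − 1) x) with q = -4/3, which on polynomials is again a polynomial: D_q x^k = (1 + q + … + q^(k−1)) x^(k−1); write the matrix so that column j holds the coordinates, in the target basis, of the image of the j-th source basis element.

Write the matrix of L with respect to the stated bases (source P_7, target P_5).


the matrix is [[0, 0, -1/3, -13/9, -25/27, -181/81, -481/243, -2653/729]; [0, 0, 0, 26/9, 25/9, 724/81, 2405/243, 5306/243]; [0, 0, 0, 0, -25/9, -362/27, -4810/243, -13265/243]; [0, 0, 0, 0, 0, 724/81, 4810/243, 53060/729]; [0, 0, 0, 0, 0, 0, -2405/243, -13265/243]; [0, 0, 0, 0, 0, 0, 0, 5306/243]] (rows listed top to bottom)

image of 1: 0
image of x: 0
image of x^2: -1/3
image of x^3: (26/9)x - 13/9
image of x^4: -(25/9)x^2 + (25/9)x - 25/27
image of x^5: (724/81)x^3 - (362/27)x^2 + (724/81)x - 181/81
image of x^6: -(2405/243)x^4 + (4810/243)x^3 - (4810/243)x^2 + (2405/243)x - 481/243
image of x^7: (5306/243)x^5 - (13265/243)x^4 + (53060/729)x^3 - (13265/243)x^2 + (5306/243)x - 2653/729
each image's coordinates form column j of the matrix


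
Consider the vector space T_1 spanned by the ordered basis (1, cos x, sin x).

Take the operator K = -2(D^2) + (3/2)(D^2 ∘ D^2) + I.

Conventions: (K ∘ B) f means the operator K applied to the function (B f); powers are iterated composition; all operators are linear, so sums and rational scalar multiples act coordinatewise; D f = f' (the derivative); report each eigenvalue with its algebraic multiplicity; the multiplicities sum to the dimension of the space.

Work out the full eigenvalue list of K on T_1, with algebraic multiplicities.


λ = 1 (multiplicity 1), λ = 9/2 (multiplicity 2)

image of 1: 1
image of cos x: (9/2)cos x
image of sin x: (9/2)sin x
the matrix is diagonal; its diagonal is (1, 9/2, 9/2)
for a triangular matrix the eigenvalues are the diagonal entries, with algebraic multiplicity their repetition count


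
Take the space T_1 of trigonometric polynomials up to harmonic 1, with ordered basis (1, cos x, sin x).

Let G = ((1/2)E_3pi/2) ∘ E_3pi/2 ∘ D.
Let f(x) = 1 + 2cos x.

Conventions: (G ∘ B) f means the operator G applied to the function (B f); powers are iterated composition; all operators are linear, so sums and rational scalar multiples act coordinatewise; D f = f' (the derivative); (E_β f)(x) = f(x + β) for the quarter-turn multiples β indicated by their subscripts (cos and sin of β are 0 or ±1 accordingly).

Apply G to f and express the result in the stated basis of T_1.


D f = -2sin x
E_3pi/2 D f = 2cos x
E_3pi/2 E_3pi/2 D f = 2sin x
((1/2)E_3pi/2) E_3pi/2 D f = sin x

the image equals g(x) = sin x


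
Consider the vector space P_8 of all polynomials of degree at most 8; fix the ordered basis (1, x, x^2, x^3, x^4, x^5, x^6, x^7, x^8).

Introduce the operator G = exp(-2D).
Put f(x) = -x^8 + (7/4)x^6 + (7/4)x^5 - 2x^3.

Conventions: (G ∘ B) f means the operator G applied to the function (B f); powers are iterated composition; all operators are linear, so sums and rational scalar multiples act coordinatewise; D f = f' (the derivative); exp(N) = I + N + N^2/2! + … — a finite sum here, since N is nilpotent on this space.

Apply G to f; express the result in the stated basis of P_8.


the result is g(x) = -x^8 + 16x^7 - (441/4)x^6 + (1715/4)x^5 - (2065/2)x^4 + 1580x^3 - 1500x^2 + 804x - 184

order-1 term: 16x^7 - 21x^5 - (35/2)x^4 + 12x^2
order-2 term: -112x^6 + 105x^4 + 70x^3 - 24x
order-3 term: 448x^5 - 280x^3 - 140x^2 + 16
order-4 term: -1120x^4 + 420x^2 + 140x
order-5 term: 1792x^3 - 336x - 56
order-6 term: -1792x^2 + 112
order-7 term: 1024x
order-8 term: -256
the series for exp(-2D) f terminates at order 8
exp(-2D) f = -x^8 + 16x^7 - (441/4)x^6 + (1715/4)x^5 - (2065/2)x^4 + 1580x^3 - 1500x^2 + 804x - 184


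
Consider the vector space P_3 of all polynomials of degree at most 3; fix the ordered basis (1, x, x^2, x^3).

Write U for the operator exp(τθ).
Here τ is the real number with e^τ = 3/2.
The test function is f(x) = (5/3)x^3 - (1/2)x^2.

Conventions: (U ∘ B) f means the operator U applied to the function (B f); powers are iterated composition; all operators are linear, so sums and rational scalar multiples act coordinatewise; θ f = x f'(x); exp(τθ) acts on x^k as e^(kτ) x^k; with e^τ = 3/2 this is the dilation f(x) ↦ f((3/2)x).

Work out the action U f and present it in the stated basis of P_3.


g(x) = (45/8)x^3 - (9/8)x^2

exp(τθ) x^k = e^(kτ) x^k; with e^τ = 3/2 this sends x^k to (3/2)^k x^k
x^2 ↦ 9/4 x^2
x^3 ↦ 27/8 x^3
applying this coordinatewise to f: exp(τθ) f = (45/8)x^3 - (9/8)x^2


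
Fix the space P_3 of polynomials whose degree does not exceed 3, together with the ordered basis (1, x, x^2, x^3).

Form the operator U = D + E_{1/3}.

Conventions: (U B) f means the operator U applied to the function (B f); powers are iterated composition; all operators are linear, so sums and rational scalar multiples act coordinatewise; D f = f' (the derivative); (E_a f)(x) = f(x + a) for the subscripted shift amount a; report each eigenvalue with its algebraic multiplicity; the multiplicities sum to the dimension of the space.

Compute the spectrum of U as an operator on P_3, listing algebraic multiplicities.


λ = 1 (multiplicity 4)

image of 1: 1
image of x: x + 4/3
image of x^2: x^2 + (8/3)x + 1/9
image of x^3: x^3 + 4x^2 + (1/3)x + 1/27
the matrix is upper triangular; its diagonal is (1, 1, 1, 1)
for a triangular matrix the eigenvalues are the diagonal entries, with algebraic multiplicity their repetition count


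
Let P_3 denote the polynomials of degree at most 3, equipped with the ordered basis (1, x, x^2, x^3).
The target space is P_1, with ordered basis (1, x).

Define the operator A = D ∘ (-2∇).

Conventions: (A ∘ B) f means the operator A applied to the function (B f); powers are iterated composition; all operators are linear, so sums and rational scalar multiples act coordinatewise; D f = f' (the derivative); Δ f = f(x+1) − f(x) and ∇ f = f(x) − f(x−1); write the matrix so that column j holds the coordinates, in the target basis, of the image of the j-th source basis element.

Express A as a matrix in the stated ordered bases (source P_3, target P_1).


image of 1: 0
image of x: 0
image of x^2: -4
image of x^3: -12x + 6
each image's coordinates form column j of the matrix

the matrix is [[0, 0, -4, 6]; [0, 0, 0, -12]] (rows listed top to bottom)


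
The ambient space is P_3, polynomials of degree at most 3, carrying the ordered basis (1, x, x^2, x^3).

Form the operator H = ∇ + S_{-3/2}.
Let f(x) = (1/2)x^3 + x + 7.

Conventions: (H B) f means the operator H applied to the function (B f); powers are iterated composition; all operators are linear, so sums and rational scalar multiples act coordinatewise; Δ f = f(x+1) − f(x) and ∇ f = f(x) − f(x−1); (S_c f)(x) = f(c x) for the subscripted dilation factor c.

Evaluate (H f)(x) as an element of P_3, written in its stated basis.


the image equals g(x) = -(27/16)x^3 + (3/2)x^2 - 3x + 17/2

∇ f = (3/2)x^2 - (3/2)x + 3/2
S_{-3/2} f = -(27/16)x^3 - (3/2)x + 7
(∇ + S_{-3/2}) f = -(27/16)x^3 + (3/2)x^2 - 3x + 17/2


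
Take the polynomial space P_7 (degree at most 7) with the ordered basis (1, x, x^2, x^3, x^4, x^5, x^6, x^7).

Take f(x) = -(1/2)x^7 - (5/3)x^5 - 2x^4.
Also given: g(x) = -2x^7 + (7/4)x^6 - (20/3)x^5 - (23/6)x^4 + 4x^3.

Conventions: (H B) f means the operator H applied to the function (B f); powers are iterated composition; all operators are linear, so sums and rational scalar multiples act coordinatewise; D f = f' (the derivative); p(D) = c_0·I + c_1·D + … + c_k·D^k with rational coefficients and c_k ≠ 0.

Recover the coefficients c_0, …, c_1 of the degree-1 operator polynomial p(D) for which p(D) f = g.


p(D) = 4·I − (1/2)·D, i.e. c_0 = 4, c_1 = -1/2

D^0 f = -(1/2)x^7 - (5/3)x^5 - 2x^4
D^1 f = -(7/2)x^6 - (25/3)x^4 - 8x^3
matching coefficients of g against c_0 f + c_1 Df + … from the top degree down determines the c_i
solution: c_0 = 4, c_1 = -1/2


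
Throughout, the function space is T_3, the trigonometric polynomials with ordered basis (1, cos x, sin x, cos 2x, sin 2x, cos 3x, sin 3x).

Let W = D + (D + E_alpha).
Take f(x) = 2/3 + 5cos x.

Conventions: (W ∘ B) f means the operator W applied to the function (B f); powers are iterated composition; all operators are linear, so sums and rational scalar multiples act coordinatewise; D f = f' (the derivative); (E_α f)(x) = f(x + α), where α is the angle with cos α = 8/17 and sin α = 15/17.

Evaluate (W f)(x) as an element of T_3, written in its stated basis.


D f = -5sin x
D f = -5sin x
E_alpha f = 2/3 + (40/17)cos x - (75/17)sin x
(D + E_alpha) f = 2/3 + (40/17)cos x - (160/17)sin x
(D + (D + E_alpha)) f = 2/3 + (40/17)cos x - (245/17)sin x

the result is g(x) = 2/3 + (40/17)cos x - (245/17)sin x


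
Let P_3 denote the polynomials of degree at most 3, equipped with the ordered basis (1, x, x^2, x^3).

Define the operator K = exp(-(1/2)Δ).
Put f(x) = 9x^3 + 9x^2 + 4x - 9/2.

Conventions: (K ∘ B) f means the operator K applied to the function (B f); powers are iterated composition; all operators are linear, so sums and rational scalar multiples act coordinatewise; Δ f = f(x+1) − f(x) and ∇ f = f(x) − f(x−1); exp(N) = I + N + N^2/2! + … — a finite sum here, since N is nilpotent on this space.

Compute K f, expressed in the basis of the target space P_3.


g(x) = 9x^3 - (9/2)x^2 - (47/4)x - 61/8

order-1 term: -(27/2)x^2 - (45/2)x - 11
order-2 term: (27/4)x + 9
order-3 term: -9/8
the series for exp(-(1/2)Δ) f terminates at order 3
exp(-(1/2)Δ) f = 9x^3 - (9/2)x^2 - (47/4)x - 61/8


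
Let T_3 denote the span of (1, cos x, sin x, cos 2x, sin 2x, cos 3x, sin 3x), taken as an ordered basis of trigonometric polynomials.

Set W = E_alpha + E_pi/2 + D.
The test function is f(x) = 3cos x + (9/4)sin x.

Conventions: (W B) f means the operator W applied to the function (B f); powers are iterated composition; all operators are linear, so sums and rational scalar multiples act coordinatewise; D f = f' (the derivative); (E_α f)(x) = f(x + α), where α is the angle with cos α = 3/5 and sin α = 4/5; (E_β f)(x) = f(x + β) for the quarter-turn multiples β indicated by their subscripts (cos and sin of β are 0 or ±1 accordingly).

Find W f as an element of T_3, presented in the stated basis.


the image equals g(x) = (81/10)cos x - (141/20)sin x

E_alpha f = (18/5)cos x - (21/20)sin x
E_pi/2 f = (9/4)cos x - 3sin x
D f = (9/4)cos x - 3sin x
(E_alpha + E_pi/2 + D) f = (81/10)cos x - (141/20)sin x


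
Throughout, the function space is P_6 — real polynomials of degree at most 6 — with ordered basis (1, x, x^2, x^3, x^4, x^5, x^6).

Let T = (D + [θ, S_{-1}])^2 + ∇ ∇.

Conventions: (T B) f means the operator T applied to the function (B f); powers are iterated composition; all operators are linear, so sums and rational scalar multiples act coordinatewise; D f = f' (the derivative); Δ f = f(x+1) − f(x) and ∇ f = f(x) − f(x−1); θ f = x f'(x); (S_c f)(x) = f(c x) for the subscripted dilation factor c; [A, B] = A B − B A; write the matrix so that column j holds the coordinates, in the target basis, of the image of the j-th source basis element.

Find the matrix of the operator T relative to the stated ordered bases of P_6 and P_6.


image of 1: 0
image of x: 0
image of x^2: 4
image of x^3: 12x - 6
image of x^4: 24x^2 - 24x + 14
image of x^5: 40x^3 - 60x^2 + 70x - 30
image of x^6: 60x^4 - 120x^3 + 210x^2 - 180x + 62
each image's coordinates form column j of the matrix

the matrix is [[0, 0, 4, -6, 14, -30, 62]; [0, 0, 0, 12, -24, 70, -180]; [0, 0, 0, 0, 24, -60, 210]; [0, 0, 0, 0, 0, 40, -120]; [0, 0, 0, 0, 0, 0, 60]; [0, 0, 0, 0, 0, 0, 0]; [0, 0, 0, 0, 0, 0, 0]] (rows listed top to bottom)


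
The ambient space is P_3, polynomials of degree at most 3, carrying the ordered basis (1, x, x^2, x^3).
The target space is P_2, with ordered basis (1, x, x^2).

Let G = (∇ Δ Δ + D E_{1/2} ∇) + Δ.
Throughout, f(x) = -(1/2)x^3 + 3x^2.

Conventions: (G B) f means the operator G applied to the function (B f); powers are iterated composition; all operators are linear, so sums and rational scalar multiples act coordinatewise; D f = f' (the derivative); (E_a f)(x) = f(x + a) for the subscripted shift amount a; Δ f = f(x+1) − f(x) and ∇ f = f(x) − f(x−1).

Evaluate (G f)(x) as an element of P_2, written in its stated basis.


the result is g(x) = -(3/2)x^2 + (3/2)x + 11/2

Δ f = -(3/2)x^2 + (9/2)x + 5/2
Δ Δ f = -3x + 3
∇ Δ Δ f = -3
∇ f = -(3/2)x^2 + (15/2)x - 7/2
E_{1/2} ∇ f = -(3/2)x^2 + 6x - 1/8
D E_{1/2} ∇ f = -3x + 6
(∇ Δ Δ + D E_{1/2} ∇) f = -3x + 3
Δ f = -(3/2)x^2 + (9/2)x + 5/2
((∇ Δ Δ + D E_{1/2} ∇) + Δ) f = -(3/2)x^2 + (3/2)x + 11/2


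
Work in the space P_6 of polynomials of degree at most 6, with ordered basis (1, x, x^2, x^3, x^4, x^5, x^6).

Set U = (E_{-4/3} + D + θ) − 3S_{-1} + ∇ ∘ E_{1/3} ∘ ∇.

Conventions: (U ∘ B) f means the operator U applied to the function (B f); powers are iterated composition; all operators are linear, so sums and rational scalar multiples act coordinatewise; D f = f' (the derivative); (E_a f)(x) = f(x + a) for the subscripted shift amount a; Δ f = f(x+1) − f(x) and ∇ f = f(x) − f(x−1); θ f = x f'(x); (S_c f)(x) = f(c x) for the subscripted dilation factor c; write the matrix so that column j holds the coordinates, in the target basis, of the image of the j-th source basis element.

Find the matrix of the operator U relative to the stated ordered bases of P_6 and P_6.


image of 1: -2
image of x: 5x - 1/3
image of x^2: -(2/3)x + 34/9
image of x^3: 7x^3 - x^2 + (34/3)x - 172/27
image of x^4: 2x^4 - (4/3)x^3 + (68/3)x^2 - (688/27)x + 850/81
image of x^5: 9x^5 - (5/3)x^4 + (340/9)x^3 - (1720/27)x^2 + (4250/81)x - 4084/243
image of x^6: 4x^6 - 2x^5 + (170/3)x^4 - (3440/27)x^3 + (4250/27)x^2 - (8168/81)x + 19594/729
each image's coordinates form column j of the matrix

the matrix is [[-2, -1/3, 34/9, -172/27, 850/81, -4084/243, 19594/729]; [0, 5, -2/3, 34/3, -688/27, 4250/81, -8168/81]; [0, 0, 0, -1, 68/3, -1720/27, 4250/27]; [0, 0, 0, 7, -4/3, 340/9, -3440/27]; [0, 0, 0, 0, 2, -5/3, 170/3]; [0, 0, 0, 0, 0, 9, -2]; [0, 0, 0, 0, 0, 0, 4]] (rows listed top to bottom)


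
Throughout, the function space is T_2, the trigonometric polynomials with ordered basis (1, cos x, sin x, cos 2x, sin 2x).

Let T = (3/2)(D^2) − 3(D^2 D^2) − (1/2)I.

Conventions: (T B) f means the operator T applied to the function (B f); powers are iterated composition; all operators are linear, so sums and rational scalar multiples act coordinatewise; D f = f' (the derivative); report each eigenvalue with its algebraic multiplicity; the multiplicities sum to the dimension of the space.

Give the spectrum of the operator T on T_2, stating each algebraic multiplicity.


image of 1: -1/2
image of cos x: -5cos x
image of sin x: -5sin x
image of cos 2x: -(109/2)cos 2x
image of sin 2x: -(109/2)sin 2x
the matrix is diagonal; its diagonal is (-1/2, -5, -5, -109/2, -109/2)
for a triangular matrix the eigenvalues are the diagonal entries, with algebraic multiplicity their repetition count

λ = -109/2 (multiplicity 2), λ = -5 (multiplicity 2), λ = -1/2 (multiplicity 1)


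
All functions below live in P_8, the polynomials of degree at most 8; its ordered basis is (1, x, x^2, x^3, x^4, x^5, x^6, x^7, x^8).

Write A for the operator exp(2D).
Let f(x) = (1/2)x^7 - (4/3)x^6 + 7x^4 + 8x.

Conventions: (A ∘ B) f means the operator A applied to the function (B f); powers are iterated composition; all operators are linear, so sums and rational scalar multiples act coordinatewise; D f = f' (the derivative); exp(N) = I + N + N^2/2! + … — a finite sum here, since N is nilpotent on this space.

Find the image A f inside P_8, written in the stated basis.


order-1 term: 7x^6 - 16x^5 + 56x^3 + 16
order-2 term: 42x^5 - 80x^4 + 168x^2
order-3 term: 140x^4 - (640/3)x^3 + 224x
order-4 term: 280x^3 - 320x^2 + 112
order-5 term: 336x^2 - 256x
order-6 term: 224x - 256/3
order-7 term: 64
the series for exp(2D) f terminates at order 7
exp(2D) f = (1/2)x^7 + (17/3)x^6 + 26x^5 + 67x^4 + (368/3)x^3 + 184x^2 + 200x + 320/3

the result is g(x) = (1/2)x^7 + (17/3)x^6 + 26x^5 + 67x^4 + (368/3)x^3 + 184x^2 + 200x + 320/3


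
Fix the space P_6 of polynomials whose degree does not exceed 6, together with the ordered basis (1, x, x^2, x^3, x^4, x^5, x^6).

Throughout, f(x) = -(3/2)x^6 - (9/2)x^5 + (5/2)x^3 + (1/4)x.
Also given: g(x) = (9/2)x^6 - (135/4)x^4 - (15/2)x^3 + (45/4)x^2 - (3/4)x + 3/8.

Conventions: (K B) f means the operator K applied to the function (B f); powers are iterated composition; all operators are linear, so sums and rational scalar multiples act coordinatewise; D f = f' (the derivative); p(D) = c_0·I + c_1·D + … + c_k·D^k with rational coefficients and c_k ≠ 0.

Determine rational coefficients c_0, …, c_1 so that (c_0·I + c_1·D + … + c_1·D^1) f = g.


c_0 = -3, c_1 = 3/2

D^0 f = -(3/2)x^6 - (9/2)x^5 + (5/2)x^3 + (1/4)x
D^1 f = -9x^5 - (45/2)x^4 + (15/2)x^2 + 1/4
matching coefficients of g against c_0 f + c_1 Df + … from the top degree down determines the c_i
solution: c_0 = -3, c_1 = 3/2


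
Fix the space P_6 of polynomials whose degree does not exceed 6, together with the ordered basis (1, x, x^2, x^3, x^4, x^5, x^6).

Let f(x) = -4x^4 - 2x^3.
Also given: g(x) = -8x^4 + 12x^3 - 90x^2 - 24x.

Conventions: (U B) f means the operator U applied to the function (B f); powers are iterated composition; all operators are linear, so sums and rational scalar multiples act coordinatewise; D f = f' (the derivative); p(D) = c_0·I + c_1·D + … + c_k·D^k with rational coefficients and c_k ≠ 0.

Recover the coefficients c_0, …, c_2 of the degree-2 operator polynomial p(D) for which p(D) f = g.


c_0 = 2, c_1 = -1, c_2 = 2

D^0 f = -4x^4 - 2x^3
D^1 f = -16x^3 - 6x^2
D^2 f = -48x^2 - 12x
matching coefficients of g against c_0 f + c_1 Df + … from the top degree down determines the c_i
solution: c_0 = 2, c_1 = -1, c_2 = 2


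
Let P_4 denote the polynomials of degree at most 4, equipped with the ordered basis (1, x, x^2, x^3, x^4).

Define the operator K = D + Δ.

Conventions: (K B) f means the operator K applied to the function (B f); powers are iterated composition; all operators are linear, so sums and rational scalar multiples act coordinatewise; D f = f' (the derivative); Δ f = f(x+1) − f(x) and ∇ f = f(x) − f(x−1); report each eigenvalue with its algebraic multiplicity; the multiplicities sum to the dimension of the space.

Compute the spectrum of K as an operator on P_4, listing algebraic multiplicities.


λ = 0 (multiplicity 5)

image of 1: 0
image of x: 2
image of x^2: 4x + 1
image of x^3: 6x^2 + 3x + 1
image of x^4: 8x^3 + 6x^2 + 4x + 1
the matrix is upper triangular; its diagonal is (0, 0, 0, 0, 0)
for a triangular matrix the eigenvalues are the diagonal entries, with algebraic multiplicity their repetition count


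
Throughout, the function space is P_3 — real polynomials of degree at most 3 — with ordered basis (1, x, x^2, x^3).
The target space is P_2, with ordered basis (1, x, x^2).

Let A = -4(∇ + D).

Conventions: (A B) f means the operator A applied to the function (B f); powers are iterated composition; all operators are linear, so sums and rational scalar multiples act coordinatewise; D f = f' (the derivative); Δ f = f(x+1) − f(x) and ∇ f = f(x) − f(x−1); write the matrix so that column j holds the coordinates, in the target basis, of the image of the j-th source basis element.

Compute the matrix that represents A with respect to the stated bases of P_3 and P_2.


the matrix is [[0, -8, 4, -4]; [0, 0, -16, 12]; [0, 0, 0, -24]] (rows listed top to bottom)

image of 1: 0
image of x: -8
image of x^2: -16x + 4
image of x^3: -24x^2 + 12x - 4
each image's coordinates form column j of the matrix
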